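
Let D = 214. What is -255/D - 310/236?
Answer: -15815/6313 ≈ -2.5051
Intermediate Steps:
-255/D - 310/236 = -255/214 - 310/236 = -255*1/214 - 310*1/236 = -255/214 - 155/118 = -15815/6313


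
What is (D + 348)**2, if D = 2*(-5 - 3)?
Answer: 110224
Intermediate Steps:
D = -16 (D = 2*(-8) = -16)
(D + 348)**2 = (-16 + 348)**2 = 332**2 = 110224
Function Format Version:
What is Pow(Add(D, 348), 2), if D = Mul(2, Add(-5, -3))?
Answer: 110224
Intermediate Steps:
D = -16 (D = Mul(2, -8) = -16)
Pow(Add(D, 348), 2) = Pow(Add(-16, 348), 2) = Pow(332, 2) = 110224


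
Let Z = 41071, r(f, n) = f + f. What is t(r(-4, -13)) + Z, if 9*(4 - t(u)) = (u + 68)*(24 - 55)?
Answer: 123845/3 ≈ 41282.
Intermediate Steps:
r(f, n) = 2*f
t(u) = 2144/9 + 31*u/9 (t(u) = 4 - (u + 68)*(24 - 55)/9 = 4 - (68 + u)*(-31)/9 = 4 - (-2108 - 31*u)/9 = 4 + (2108/9 + 31*u/9) = 2144/9 + 31*u/9)
t(r(-4, -13)) + Z = (2144/9 + 31*(2*(-4))/9) + 41071 = (2144/9 + (31/9)*(-8)) + 41071 = (2144/9 - 248/9) + 41071 = 632/3 + 41071 = 123845/3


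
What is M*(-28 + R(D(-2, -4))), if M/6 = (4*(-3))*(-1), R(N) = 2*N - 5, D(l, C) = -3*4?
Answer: -4104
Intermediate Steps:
D(l, C) = -12
R(N) = -5 + 2*N
M = 72 (M = 6*((4*(-3))*(-1)) = 6*(-12*(-1)) = 6*12 = 72)
M*(-28 + R(D(-2, -4))) = 72*(-28 + (-5 + 2*(-12))) = 72*(-28 + (-5 - 24)) = 72*(-28 - 29) = 72*(-57) = -4104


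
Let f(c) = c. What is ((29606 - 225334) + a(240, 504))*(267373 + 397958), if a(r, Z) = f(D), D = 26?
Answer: -130206607362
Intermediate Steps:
a(r, Z) = 26
((29606 - 225334) + a(240, 504))*(267373 + 397958) = ((29606 - 225334) + 26)*(267373 + 397958) = (-195728 + 26)*665331 = -195702*665331 = -130206607362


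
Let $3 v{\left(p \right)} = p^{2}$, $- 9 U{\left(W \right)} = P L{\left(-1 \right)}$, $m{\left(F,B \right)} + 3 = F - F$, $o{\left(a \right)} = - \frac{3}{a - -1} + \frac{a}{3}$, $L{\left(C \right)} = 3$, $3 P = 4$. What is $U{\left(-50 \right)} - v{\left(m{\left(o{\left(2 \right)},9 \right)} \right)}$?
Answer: $- \frac{31}{9} \approx -3.4444$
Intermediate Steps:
$P = \frac{4}{3}$ ($P = \frac{1}{3} \cdot 4 = \frac{4}{3} \approx 1.3333$)
$o{\left(a \right)} = - \frac{3}{1 + a} + \frac{a}{3}$ ($o{\left(a \right)} = - \frac{3}{a + 1} + a \frac{1}{3} = - \frac{3}{1 + a} + \frac{a}{3}$)
$m{\left(F,B \right)} = -3$ ($m{\left(F,B \right)} = -3 + \left(F - F\right) = -3 + 0 = -3$)
$U{\left(W \right)} = - \frac{4}{9}$ ($U{\left(W \right)} = - \frac{\frac{4}{3} \cdot 3}{9} = \left(- \frac{1}{9}\right) 4 = - \frac{4}{9}$)
$v{\left(p \right)} = \frac{p^{2}}{3}$
$U{\left(-50 \right)} - v{\left(m{\left(o{\left(2 \right)},9 \right)} \right)} = - \frac{4}{9} - \frac{\left(-3\right)^{2}}{3} = - \frac{4}{9} - \frac{1}{3} \cdot 9 = - \frac{4}{9} - 3 = - \frac{31}{9}$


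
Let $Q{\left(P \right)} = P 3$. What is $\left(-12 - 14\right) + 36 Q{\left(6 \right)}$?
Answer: $622$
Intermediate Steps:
$Q{\left(P \right)} = 3 P$
$\left(-12 - 14\right) + 36 Q{\left(6 \right)} = \left(-12 - 14\right) + 36 \cdot 3 \cdot 6 = \left(-12 - 14\right) + 36 \cdot 18 = -26 + 648 = 622$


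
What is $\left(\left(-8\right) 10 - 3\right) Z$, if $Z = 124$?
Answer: $-10292$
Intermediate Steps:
$\left(\left(-8\right) 10 - 3\right) Z = \left(\left(-8\right) 10 - 3\right) 124 = \left(-80 - 3\right) 124 = \left(-83\right) 124 = -10292$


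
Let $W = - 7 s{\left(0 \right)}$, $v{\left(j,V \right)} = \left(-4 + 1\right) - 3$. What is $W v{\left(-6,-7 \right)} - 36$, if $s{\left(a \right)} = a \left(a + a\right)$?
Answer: $-36$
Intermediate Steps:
$v{\left(j,V \right)} = -6$ ($v{\left(j,V \right)} = -3 - 3 = -6$)
$s{\left(a \right)} = 2 a^{2}$ ($s{\left(a \right)} = a 2 a = 2 a^{2}$)
$W = 0$ ($W = - 7 \cdot 2 \cdot 0^{2} = - 7 \cdot 2 \cdot 0 = \left(-7\right) 0 = 0$)
$W v{\left(-6,-7 \right)} - 36 = 0 \left(-6\right) - 36 = 0 - 36 = -36$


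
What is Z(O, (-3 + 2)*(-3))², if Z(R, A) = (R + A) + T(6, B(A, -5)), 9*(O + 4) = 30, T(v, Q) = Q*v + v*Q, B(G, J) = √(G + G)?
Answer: 7825/9 + 56*√6 ≈ 1006.6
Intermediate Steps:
B(G, J) = √2*√G (B(G, J) = √(2*G) = √2*√G)
T(v, Q) = 2*Q*v (T(v, Q) = Q*v + Q*v = 2*Q*v)
O = -⅔ (O = -4 + (⅑)*30 = -4 + 10/3 = -⅔ ≈ -0.66667)
Z(R, A) = A + R + 12*√2*√A (Z(R, A) = (R + A) + 2*(√2*√A)*6 = (A + R) + 12*√2*√A = A + R + 12*√2*√A)
Z(O, (-3 + 2)*(-3))² = ((-3 + 2)*(-3) - ⅔ + 12*√2*√((-3 + 2)*(-3)))² = (-1*(-3) - ⅔ + 12*√2*√(-1*(-3)))² = (3 - ⅔ + 12*√2*√3)² = (3 - ⅔ + 12*√6)² = (7/3 + 12*√6)²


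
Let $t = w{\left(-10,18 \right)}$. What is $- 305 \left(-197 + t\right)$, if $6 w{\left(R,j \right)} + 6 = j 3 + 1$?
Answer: $\frac{345565}{6} \approx 57594.0$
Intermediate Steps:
$w{\left(R,j \right)} = - \frac{5}{6} + \frac{j}{2}$ ($w{\left(R,j \right)} = -1 + \frac{j 3 + 1}{6} = -1 + \frac{3 j + 1}{6} = -1 + \frac{1 + 3 j}{6} = -1 + \left(\frac{1}{6} + \frac{j}{2}\right) = - \frac{5}{6} + \frac{j}{2}$)
$t = \frac{49}{6}$ ($t = - \frac{5}{6} + \frac{1}{2} \cdot 18 = - \frac{5}{6} + 9 = \frac{49}{6} \approx 8.1667$)
$- 305 \left(-197 + t\right) = - 305 \left(-197 + \frac{49}{6}\right) = \left(-305\right) \left(- \frac{1133}{6}\right) = \frac{345565}{6}$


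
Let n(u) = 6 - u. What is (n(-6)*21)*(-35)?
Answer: -8820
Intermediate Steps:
(n(-6)*21)*(-35) = ((6 - 1*(-6))*21)*(-35) = ((6 + 6)*21)*(-35) = (12*21)*(-35) = 252*(-35) = -8820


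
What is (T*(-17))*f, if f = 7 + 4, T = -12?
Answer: 2244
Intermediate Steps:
f = 11
(T*(-17))*f = -12*(-17)*11 = 204*11 = 2244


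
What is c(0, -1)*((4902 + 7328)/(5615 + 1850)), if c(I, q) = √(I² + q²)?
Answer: 2446/1493 ≈ 1.6383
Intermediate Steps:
c(0, -1)*((4902 + 7328)/(5615 + 1850)) = √(0² + (-1)²)*((4902 + 7328)/(5615 + 1850)) = √(0 + 1)*(12230/7465) = √1*(12230*(1/7465)) = 1*(2446/1493) = 2446/1493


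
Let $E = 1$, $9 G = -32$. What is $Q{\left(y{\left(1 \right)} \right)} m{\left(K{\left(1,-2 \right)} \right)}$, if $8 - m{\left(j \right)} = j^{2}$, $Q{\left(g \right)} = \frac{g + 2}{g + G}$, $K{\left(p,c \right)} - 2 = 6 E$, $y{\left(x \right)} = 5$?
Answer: $- \frac{3528}{13} \approx -271.38$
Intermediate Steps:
$G = - \frac{32}{9}$ ($G = \frac{1}{9} \left(-32\right) = - \frac{32}{9} \approx -3.5556$)
$K{\left(p,c \right)} = 8$ ($K{\left(p,c \right)} = 2 + 6 \cdot 1 = 2 + 6 = 8$)
$Q{\left(g \right)} = \frac{2 + g}{- \frac{32}{9} + g}$ ($Q{\left(g \right)} = \frac{g + 2}{g - \frac{32}{9}} = \frac{2 + g}{- \frac{32}{9} + g}$)
$m{\left(j \right)} = 8 - j^{2}$
$Q{\left(y{\left(1 \right)} \right)} m{\left(K{\left(1,-2 \right)} \right)} = \frac{9 \left(2 + 5\right)}{-32 + 9 \cdot 5} \left(8 - 8^{2}\right) = 9 \frac{1}{-32 + 45} \cdot 7 \left(8 - 64\right) = 9 \cdot \frac{1}{13} \cdot 7 \left(8 - 64\right) = 9 \cdot \frac{1}{13} \cdot 7 \left(-56\right) = \frac{63}{13} \left(-56\right) = - \frac{3528}{13}$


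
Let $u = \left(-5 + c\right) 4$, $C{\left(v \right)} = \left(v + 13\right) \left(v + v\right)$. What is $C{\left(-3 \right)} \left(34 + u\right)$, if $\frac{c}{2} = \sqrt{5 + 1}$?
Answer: $-840 - 480 \sqrt{6} \approx -2015.8$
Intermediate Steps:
$c = 2 \sqrt{6}$ ($c = 2 \sqrt{5 + 1} = 2 \sqrt{6} \approx 4.899$)
$C{\left(v \right)} = 2 v \left(13 + v\right)$ ($C{\left(v \right)} = \left(13 + v\right) 2 v = 2 v \left(13 + v\right)$)
$u = -20 + 8 \sqrt{6}$ ($u = \left(-5 + 2 \sqrt{6}\right) 4 = -20 + 8 \sqrt{6} \approx -0.40408$)
$C{\left(-3 \right)} \left(34 + u\right) = 2 \left(-3\right) \left(13 - 3\right) \left(34 - \left(20 - 8 \sqrt{6}\right)\right) = 2 \left(-3\right) 10 \left(14 + 8 \sqrt{6}\right) = - 60 \left(14 + 8 \sqrt{6}\right) = -840 - 480 \sqrt{6}$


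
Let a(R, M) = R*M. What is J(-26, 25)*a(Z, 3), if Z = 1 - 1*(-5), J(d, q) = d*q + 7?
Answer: -11574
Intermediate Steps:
J(d, q) = 7 + d*q
Z = 6 (Z = 1 + 5 = 6)
a(R, M) = M*R
J(-26, 25)*a(Z, 3) = (7 - 26*25)*(3*6) = (7 - 650)*18 = -643*18 = -11574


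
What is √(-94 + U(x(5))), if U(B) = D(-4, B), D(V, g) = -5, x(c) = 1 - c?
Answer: 3*I*√11 ≈ 9.9499*I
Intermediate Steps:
U(B) = -5
√(-94 + U(x(5))) = √(-94 - 5) = √(-99) = 3*I*√11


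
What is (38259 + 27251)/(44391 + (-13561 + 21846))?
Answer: 32755/26338 ≈ 1.2436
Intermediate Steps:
(38259 + 27251)/(44391 + (-13561 + 21846)) = 65510/(44391 + 8285) = 65510/52676 = 65510*(1/52676) = 32755/26338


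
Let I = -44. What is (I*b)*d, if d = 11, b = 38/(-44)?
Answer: 418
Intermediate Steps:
b = -19/22 (b = 38*(-1/44) = -19/22 ≈ -0.86364)
(I*b)*d = -44*(-19/22)*11 = 38*11 = 418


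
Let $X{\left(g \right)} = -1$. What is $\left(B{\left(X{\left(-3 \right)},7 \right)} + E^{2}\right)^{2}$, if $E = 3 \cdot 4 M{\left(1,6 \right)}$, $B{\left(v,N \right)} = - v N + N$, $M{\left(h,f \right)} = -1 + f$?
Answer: $13060996$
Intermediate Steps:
$B{\left(v,N \right)} = N - N v$ ($B{\left(v,N \right)} = - N v + N = N - N v$)
$E = 60$ ($E = 3 \cdot 4 \left(-1 + 6\right) = 12 \cdot 5 = 60$)
$\left(B{\left(X{\left(-3 \right)},7 \right)} + E^{2}\right)^{2} = \left(7 \left(1 - -1\right) + 60^{2}\right)^{2} = \left(7 \left(1 + 1\right) + 3600\right)^{2} = \left(7 \cdot 2 + 3600\right)^{2} = \left(14 + 3600\right)^{2} = 3614^{2} = 13060996$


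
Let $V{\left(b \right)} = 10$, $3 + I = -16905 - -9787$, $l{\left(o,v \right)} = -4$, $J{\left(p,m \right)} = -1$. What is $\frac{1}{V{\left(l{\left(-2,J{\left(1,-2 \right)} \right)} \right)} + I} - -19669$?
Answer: $\frac{139866258}{7111} \approx 19669.0$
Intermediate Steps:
$I = -7121$ ($I = -3 - 7118 = -7121$)
$\frac{1}{V{\left(l{\left(-2,J{\left(1,-2 \right)} \right)} \right)} + I} - -19669 = \frac{1}{10 - 7121} - -19669 = \frac{1}{-7111} + 19669 = - \frac{1}{7111} + 19669 = \frac{139866258}{7111}$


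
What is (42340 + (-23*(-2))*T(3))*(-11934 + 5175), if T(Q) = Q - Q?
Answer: -286176060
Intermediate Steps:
T(Q) = 0
(42340 + (-23*(-2))*T(3))*(-11934 + 5175) = (42340 - 23*(-2)*0)*(-11934 + 5175) = (42340 + 46*0)*(-6759) = (42340 + 0)*(-6759) = 42340*(-6759) = -286176060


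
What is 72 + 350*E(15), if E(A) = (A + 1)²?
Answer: 89672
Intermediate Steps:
E(A) = (1 + A)²
72 + 350*E(15) = 72 + 350*(1 + 15)² = 72 + 350*16² = 72 + 350*256 = 72 + 89600 = 89672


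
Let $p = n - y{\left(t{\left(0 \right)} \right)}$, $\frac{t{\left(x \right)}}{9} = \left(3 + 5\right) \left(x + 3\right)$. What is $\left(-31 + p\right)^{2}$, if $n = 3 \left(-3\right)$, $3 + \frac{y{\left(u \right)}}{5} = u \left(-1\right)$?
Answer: $1113025$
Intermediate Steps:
$t{\left(x \right)} = 216 + 72 x$ ($t{\left(x \right)} = 9 \left(3 + 5\right) \left(x + 3\right) = 9 \cdot 8 \left(3 + x\right) = 9 \left(24 + 8 x\right) = 216 + 72 x$)
$y{\left(u \right)} = -15 - 5 u$ ($y{\left(u \right)} = -15 + 5 u \left(-1\right) = -15 + 5 \left(- u\right) = -15 - 5 u$)
$n = -9$
$p = 1086$ ($p = -9 - \left(-15 - 5 \left(216 + 72 \cdot 0\right)\right) = -9 - \left(-15 - 5 \left(216 + 0\right)\right) = -9 - \left(-15 - 1080\right) = -9 - -1095 = -9 + 1095 = 1086$)
$\left(-31 + p\right)^{2} = \left(-31 + 1086\right)^{2} = 1055^{2} = 1113025$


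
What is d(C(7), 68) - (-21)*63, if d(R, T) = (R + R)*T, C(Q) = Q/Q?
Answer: 1459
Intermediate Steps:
C(Q) = 1
d(R, T) = 2*R*T (d(R, T) = (2*R)*T = 2*R*T)
d(C(7), 68) - (-21)*63 = 2*1*68 - (-21)*63 = 136 - 1*(-1323) = 136 + 1323 = 1459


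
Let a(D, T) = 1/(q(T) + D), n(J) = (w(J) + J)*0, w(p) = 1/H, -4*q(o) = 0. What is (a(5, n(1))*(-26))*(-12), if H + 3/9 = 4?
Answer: 312/5 ≈ 62.400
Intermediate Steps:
H = 11/3 (H = -⅓ + 4 = 11/3 ≈ 3.6667)
q(o) = 0 (q(o) = -¼*0 = 0)
w(p) = 3/11 (w(p) = 1/(11/3) = 3/11)
n(J) = 0 (n(J) = (3/11 + J)*0 = 0)
a(D, T) = 1/D (a(D, T) = 1/(0 + D) = 1/D)
(a(5, n(1))*(-26))*(-12) = (-26/5)*(-12) = ((⅕)*(-26))*(-12) = -26/5*(-12) = 312/5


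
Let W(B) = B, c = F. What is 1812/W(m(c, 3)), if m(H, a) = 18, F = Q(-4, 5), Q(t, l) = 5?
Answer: 302/3 ≈ 100.67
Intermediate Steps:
F = 5
c = 5
1812/W(m(c, 3)) = 1812/18 = 1812*(1/18) = 302/3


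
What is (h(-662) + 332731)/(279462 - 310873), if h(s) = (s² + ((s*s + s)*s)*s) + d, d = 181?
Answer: -191768457164/31411 ≈ -6.1051e+6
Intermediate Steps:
h(s) = 181 + s² + s²*(s + s²) (h(s) = (s² + ((s*s + s)*s)*s) + 181 = (s² + ((s² + s)*s)*s) + 181 = (s² + ((s + s²)*s)*s) + 181 = (s² + (s*(s + s²))*s) + 181 = (s² + s²*(s + s²)) + 181 = 181 + s² + s²*(s + s²))
(h(-662) + 332731)/(279462 - 310873) = ((181 + (-662)² + (-662)³ + (-662)⁴) + 332731)/(279462 - 310873) = ((181 + 438244 - 290117528 + 192057803536) + 332731)/(-31411) = (191768124433 + 332731)*(-1/31411) = 191768457164*(-1/31411) = -191768457164/31411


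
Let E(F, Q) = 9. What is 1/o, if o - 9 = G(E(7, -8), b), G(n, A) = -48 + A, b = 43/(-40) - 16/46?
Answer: -920/37189 ≈ -0.024738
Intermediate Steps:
b = -1309/920 (b = 43*(-1/40) - 16*1/46 = -43/40 - 8/23 = -1309/920 ≈ -1.4228)
o = -37189/920 (o = 9 + (-48 - 1309/920) = 9 - 45469/920 = -37189/920 ≈ -40.423)
1/o = 1/(-37189/920) = -920/37189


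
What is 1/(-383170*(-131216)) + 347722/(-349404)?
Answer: -4370694697139609/4391836610826720 ≈ -0.99519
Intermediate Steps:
1/(-383170*(-131216)) + 347722/(-349404) = -1/383170*(-1/131216) + 347722*(-1/349404) = 1/50278034720 - 173861/174702 = -4370694697139609/4391836610826720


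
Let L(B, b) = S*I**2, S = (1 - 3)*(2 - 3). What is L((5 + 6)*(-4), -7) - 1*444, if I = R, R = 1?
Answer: -442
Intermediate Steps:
S = 2 (S = -2*(-1) = 2)
I = 1
L(B, b) = 2 (L(B, b) = 2*1**2 = 2*1 = 2)
L((5 + 6)*(-4), -7) - 1*444 = 2 - 1*444 = 2 - 444 = -442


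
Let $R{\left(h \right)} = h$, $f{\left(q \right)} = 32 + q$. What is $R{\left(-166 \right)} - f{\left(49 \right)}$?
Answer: $-247$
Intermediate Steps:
$R{\left(-166 \right)} - f{\left(49 \right)} = -166 - \left(32 + 49\right) = -166 - 81 = -247$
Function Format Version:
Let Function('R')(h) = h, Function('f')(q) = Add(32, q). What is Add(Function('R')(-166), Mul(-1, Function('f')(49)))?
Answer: -247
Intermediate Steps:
Add(Function('R')(-166), Mul(-1, Function('f')(49))) = Add(-166, Mul(-1, Add(32, 49))) = Add(-166, Mul(-1, 81)) = Add(-166, -81) = -247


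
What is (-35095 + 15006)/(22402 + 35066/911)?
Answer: -18301079/20443288 ≈ -0.89521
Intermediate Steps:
(-35095 + 15006)/(22402 + 35066/911) = -20089/(22402 + 35066*(1/911)) = -20089/(22402 + 35066/911) = -20089/20443288/911 = -20089*911/20443288 = -18301079/20443288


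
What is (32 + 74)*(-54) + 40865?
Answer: 35141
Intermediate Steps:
(32 + 74)*(-54) + 40865 = 106*(-54) + 40865 = -5724 + 40865 = 35141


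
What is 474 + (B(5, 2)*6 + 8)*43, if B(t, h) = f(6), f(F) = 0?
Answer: 818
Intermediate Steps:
B(t, h) = 0
474 + (B(5, 2)*6 + 8)*43 = 474 + (0*6 + 8)*43 = 474 + (0 + 8)*43 = 474 + 8*43 = 474 + 344 = 818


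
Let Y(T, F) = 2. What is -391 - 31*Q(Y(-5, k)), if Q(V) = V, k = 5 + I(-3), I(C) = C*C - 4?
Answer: -453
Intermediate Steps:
I(C) = -4 + C² (I(C) = C² - 4 = -4 + C²)
k = 10 (k = 5 + (-4 + (-3)²) = 5 + (-4 + 9) = 5 + 5 = 10)
-391 - 31*Q(Y(-5, k)) = -391 - 31*2 = -391 - 62 = -453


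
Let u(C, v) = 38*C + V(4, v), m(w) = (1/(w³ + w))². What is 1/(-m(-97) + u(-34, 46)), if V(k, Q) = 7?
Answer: -833149072900/1070596558676501 ≈ -0.00077821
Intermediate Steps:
m(w) = (w + w³)⁻² (m(w) = (1/(w + w³))² = (w + w³)⁻²)
u(C, v) = 7 + 38*C (u(C, v) = 38*C + 7 = 7 + 38*C)
1/(-m(-97) + u(-34, 46)) = 1/(-1/((-97)²*(1 + (-97)²)²) + (7 + 38*(-34))) = 1/(-1/(9409*(1 + 9409)²) + (7 - 1292)) = 1/(-1/(9409*9410²) - 1285) = 1/(-1/(9409*88548100) - 1285) = 1/(-1*1/833149072900 - 1285) = 1/(-1/833149072900 - 1285) = 1/(-1070596558676501/833149072900) = -833149072900/1070596558676501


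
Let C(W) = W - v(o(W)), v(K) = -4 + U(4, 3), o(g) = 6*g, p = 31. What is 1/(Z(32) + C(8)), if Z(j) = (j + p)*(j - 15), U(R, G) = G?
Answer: 1/1080 ≈ 0.00092593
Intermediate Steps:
Z(j) = (-15 + j)*(31 + j) (Z(j) = (j + 31)*(j - 15) = (31 + j)*(-15 + j) = (-15 + j)*(31 + j))
v(K) = -1 (v(K) = -4 + 3 = -1)
C(W) = 1 + W (C(W) = W - 1*(-1) = W + 1 = 1 + W)
1/(Z(32) + C(8)) = 1/((-465 + 32**2 + 16*32) + (1 + 8)) = 1/((-465 + 1024 + 512) + 9) = 1/(1071 + 9) = 1/1080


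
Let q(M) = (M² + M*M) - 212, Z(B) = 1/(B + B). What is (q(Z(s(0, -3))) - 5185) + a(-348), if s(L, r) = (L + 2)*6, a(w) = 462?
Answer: -1421279/288 ≈ -4935.0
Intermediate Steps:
s(L, r) = 12 + 6*L (s(L, r) = (2 + L)*6 = 12 + 6*L)
Z(B) = 1/(2*B)
q(M) = -212 + 2*M² (q(M) = (M² + M²) - 212 = 2*M² - 212 = -212 + 2*M²)
(q(Z(s(0, -3))) - 5185) + a(-348) = ((-212 + 2*(1/(2*(12 + 6*0)))²) - 5185) + 462 = ((-212 + 2*(1/(2*(12 + 0)))²) - 5185) + 462 = ((-212 + 2*((½)/12)²) - 5185) + 462 = ((-212 + 2*((½)*(1/12))²) - 5185) + 462 = ((-212 + 2*(1/24)²) - 5185) + 462 = ((-212 + 2*(1/576)) - 5185) + 462 = ((-212 + 1/288) - 5185) + 462 = (-61055/288 - 5185) + 462 = -1554335/288 + 462 = -1421279/288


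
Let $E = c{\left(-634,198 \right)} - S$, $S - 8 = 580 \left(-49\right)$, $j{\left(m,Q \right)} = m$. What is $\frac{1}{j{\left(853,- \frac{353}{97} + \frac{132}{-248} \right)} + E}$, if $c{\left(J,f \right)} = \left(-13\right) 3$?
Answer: $\frac{1}{29226} \approx 3.4216 \cdot 10^{-5}$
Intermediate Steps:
$c{\left(J,f \right)} = -39$
$S = -28412$ ($S = 8 + 580 \left(-49\right) = 8 - 28420 = -28412$)
$E = 28373$ ($E = -39 - -28412 = -39 + 28412 = 28373$)
$\frac{1}{j{\left(853,- \frac{353}{97} + \frac{132}{-248} \right)} + E} = \frac{1}{853 + 28373} = \frac{1}{29226}$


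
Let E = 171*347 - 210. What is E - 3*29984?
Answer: -30825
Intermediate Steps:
E = 59127 (E = 59337 - 210 = 59127)
E - 3*29984 = 59127 - 3*29984 = 59127 - 1*89952 = 59127 - 89952 = -30825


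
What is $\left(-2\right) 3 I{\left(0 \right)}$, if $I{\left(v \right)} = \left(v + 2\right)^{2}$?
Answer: $-24$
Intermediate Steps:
$I{\left(v \right)} = \left(2 + v\right)^{2}$
$\left(-2\right) 3 I{\left(0 \right)} = \left(-2\right) 3 \left(2 + 0\right)^{2} = - 6 \cdot 2^{2} = \left(-6\right) 4 = -24$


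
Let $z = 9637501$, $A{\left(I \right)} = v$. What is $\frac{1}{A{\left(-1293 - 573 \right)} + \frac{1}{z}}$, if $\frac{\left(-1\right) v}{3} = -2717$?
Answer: $\frac{9637501}{78555270652} \approx 0.00012268$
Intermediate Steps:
$v = 8151$ ($v = \left(-3\right) \left(-2717\right) = 8151$)
$A{\left(I \right)} = 8151$
$\frac{1}{A{\left(-1293 - 573 \right)} + \frac{1}{z}} = \frac{1}{8151 + \frac{1}{9637501}} = \frac{1}{\frac{78555270652}{9637501}} = \frac{9637501}{78555270652}$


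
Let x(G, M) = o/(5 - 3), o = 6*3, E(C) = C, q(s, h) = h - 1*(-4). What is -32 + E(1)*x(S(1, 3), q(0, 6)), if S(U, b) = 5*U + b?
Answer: -23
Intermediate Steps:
q(s, h) = 4 + h (q(s, h) = h + 4 = 4 + h)
S(U, b) = b + 5*U
o = 18
x(G, M) = 9 (x(G, M) = 18/(5 - 3) = 18/2 = 18*(1/2) = 9)
-32 + E(1)*x(S(1, 3), q(0, 6)) = -32 + 1*9 = -32 + 9 = -23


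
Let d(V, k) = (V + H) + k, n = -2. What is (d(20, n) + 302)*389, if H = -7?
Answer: 121757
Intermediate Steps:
d(V, k) = -7 + V + k (d(V, k) = (V - 7) + k = (-7 + V) + k = -7 + V + k)
(d(20, n) + 302)*389 = ((-7 + 20 - 2) + 302)*389 = (11 + 302)*389 = 313*389 = 121757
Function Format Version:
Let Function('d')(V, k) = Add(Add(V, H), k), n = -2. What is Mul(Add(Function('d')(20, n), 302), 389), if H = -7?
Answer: 121757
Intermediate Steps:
Function('d')(V, k) = Add(-7, V, k) (Function('d')(V, k) = Add(Add(V, -7), k) = Add(Add(-7, V), k) = Add(-7, V, k))
Mul(Add(Function('d')(20, n), 302), 389) = Mul(Add(Add(-7, 20, -2), 302), 389) = Mul(Add(11, 302), 389) = Mul(313, 389) = 121757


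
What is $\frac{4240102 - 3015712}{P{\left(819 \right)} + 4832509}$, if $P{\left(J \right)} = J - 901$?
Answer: $\frac{408130}{1610809} \approx 0.25337$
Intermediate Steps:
$P{\left(J \right)} = -901 + J$
$\frac{4240102 - 3015712}{P{\left(819 \right)} + 4832509} = \frac{4240102 - 3015712}{\left(-901 + 819\right) + 4832509} = \frac{1224390}{-82 + 4832509} = \frac{1224390}{4832427} = 1224390 \cdot \frac{1}{4832427} = \frac{408130}{1610809}$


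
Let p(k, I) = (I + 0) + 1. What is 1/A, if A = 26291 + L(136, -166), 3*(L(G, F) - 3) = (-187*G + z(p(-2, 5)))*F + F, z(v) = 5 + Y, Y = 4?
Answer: 1/1432978 ≈ 6.9785e-7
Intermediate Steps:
p(k, I) = 1 + I (p(k, I) = I + 1 = 1 + I)
z(v) = 9 (z(v) = 5 + 4 = 9)
L(G, F) = 3 + F/3 + F*(9 - 187*G)/3 (L(G, F) = 3 + ((-187*G + 9)*F + F)/3 = 3 + ((9 - 187*G)*F + F)/3 = 3 + (F*(9 - 187*G) + F)/3 = 3 + (F + F*(9 - 187*G))/3 = 3 + (F/3 + F*(9 - 187*G)/3) = 3 + F/3 + F*(9 - 187*G)/3)
A = 1432978 (A = 26291 + (3 + (10/3)*(-166) - 187/3*(-166)*136) = 26291 + (3 - 1660/3 + 4221712/3) = 26291 + 1406687 = 1432978)
1/A = 1/1432978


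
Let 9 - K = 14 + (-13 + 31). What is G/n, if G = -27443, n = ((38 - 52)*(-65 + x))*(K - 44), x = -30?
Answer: 27443/89110 ≈ 0.30797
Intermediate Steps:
K = -23 (K = 9 - (14 + (-13 + 31)) = 9 - (14 + 18) = 9 - 1*32 = 9 - 32 = -23)
n = -89110 (n = ((38 - 52)*(-65 - 30))*(-23 - 44) = -14*(-95)*(-67) = 1330*(-67) = -89110)
G/n = -27443/(-89110) = -27443*(-1/89110) = 27443/89110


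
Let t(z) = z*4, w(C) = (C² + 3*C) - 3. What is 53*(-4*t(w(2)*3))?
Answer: -17808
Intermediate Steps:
w(C) = -3 + C² + 3*C
t(z) = 4*z
53*(-4*t(w(2)*3)) = 53*(-16*(-3 + 2² + 3*2)*3) = 53*(-16*(-3 + 4 + 6)*3) = 53*(-16*7*3) = 53*(-16*21) = 53*(-4*84) = 53*(-336) = -17808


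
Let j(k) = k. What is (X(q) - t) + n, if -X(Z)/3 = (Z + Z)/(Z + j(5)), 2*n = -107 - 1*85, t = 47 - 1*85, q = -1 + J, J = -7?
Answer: -74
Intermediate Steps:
q = -8 (q = -1 - 7 = -8)
t = -38 (t = 47 - 85 = -38)
n = -96 (n = (-107 - 1*85)/2 = (-107 - 85)/2 = (1/2)*(-192) = -96)
X(Z) = -6*Z/(5 + Z) (X(Z) = -3*(Z + Z)/(Z + 5) = -3*2*Z/(5 + Z) = -6*Z/(5 + Z))
(X(q) - t) + n = (-6*(-8)/(5 - 8) - 1*(-38)) - 96 = (-6*(-8)/(-3) + 38) - 96 = (-6*(-8)*(-1/3) + 38) - 96 = (-16 + 38) - 96 = 22 - 96 = -74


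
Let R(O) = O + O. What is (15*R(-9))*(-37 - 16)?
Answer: 14310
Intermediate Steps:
R(O) = 2*O
(15*R(-9))*(-37 - 16) = (15*(2*(-9)))*(-37 - 16) = (15*(-18))*(-53) = -270*(-53) = 14310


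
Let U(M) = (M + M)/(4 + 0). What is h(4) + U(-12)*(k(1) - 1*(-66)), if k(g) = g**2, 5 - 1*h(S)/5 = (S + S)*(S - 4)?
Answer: -377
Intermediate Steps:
h(S) = 25 - 10*S*(-4 + S) (h(S) = 25 - 5*(S + S)*(S - 4) = 25 - 5*2*S*(-4 + S) = 25 - 10*S*(-4 + S))
U(M) = M/2 (U(M) = (2*M)/4 = (2*M)*(1/4) = M/2)
h(4) + U(-12)*(k(1) - 1*(-66)) = (25 - 10*4**2 + 40*4) + ((1/2)*(-12))*(1**2 - 1*(-66)) = (25 - 10*16 + 160) - 6*(1 + 66) = (25 - 160 + 160) - 6*67 = 25 - 402 = -377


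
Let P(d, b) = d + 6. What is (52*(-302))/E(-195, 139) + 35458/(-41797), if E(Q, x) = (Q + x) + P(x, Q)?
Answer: -659535850/3719933 ≈ -177.30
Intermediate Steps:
P(d, b) = 6 + d
E(Q, x) = 6 + Q + 2*x (E(Q, x) = (Q + x) + (6 + x) = 6 + Q + 2*x)
(52*(-302))/E(-195, 139) + 35458/(-41797) = (52*(-302))/(6 - 195 + 2*139) + 35458/(-41797) = -15704/(6 - 195 + 278) + 35458*(-1/41797) = -15704/89 - 35458/41797 = -659535850/3719933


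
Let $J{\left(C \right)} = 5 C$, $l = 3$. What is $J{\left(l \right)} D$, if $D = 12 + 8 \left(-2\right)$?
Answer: $-60$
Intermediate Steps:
$D = -4$ ($D = 12 - 16 = -4$)
$J{\left(l \right)} D = 5 \cdot 3 \left(-4\right) = 15 \left(-4\right) = -60$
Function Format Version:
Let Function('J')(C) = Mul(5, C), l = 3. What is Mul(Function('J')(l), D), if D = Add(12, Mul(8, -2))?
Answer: -60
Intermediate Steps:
D = -4 (D = Add(12, -16) = -4)
Mul(Function('J')(l), D) = Mul(Mul(5, 3), -4) = Mul(15, -4) = -60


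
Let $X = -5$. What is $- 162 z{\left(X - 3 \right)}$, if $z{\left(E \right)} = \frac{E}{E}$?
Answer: $-162$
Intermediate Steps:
$z{\left(E \right)} = 1$
$- 162 z{\left(X - 3 \right)} = \left(-162\right) 1 = -162$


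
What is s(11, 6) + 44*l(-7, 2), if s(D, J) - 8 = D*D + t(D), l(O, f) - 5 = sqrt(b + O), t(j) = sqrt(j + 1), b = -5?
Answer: 349 + sqrt(3)*(2 + 88*I) ≈ 352.46 + 152.42*I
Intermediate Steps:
t(j) = sqrt(1 + j)
l(O, f) = 5 + sqrt(-5 + O)
s(D, J) = 8 + D**2 + sqrt(1 + D) (s(D, J) = 8 + (D*D + sqrt(1 + D)) = 8 + (D**2 + sqrt(1 + D)) = 8 + D**2 + sqrt(1 + D))
s(11, 6) + 44*l(-7, 2) = (8 + 11**2 + sqrt(1 + 11)) + 44*(5 + sqrt(-5 - 7)) = (8 + 121 + sqrt(12)) + 44*(5 + sqrt(-12)) = (8 + 121 + 2*sqrt(3)) + 44*(5 + 2*I*sqrt(3)) = (129 + 2*sqrt(3)) + (220 + 88*I*sqrt(3)) = 349 + 2*sqrt(3) + 88*I*sqrt(3)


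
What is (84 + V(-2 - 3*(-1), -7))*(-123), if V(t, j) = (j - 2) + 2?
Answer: -9471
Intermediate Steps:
V(t, j) = j (V(t, j) = (-2 + j) + 2 = j)
(84 + V(-2 - 3*(-1), -7))*(-123) = (84 - 7)*(-123) = 77*(-123) = -9471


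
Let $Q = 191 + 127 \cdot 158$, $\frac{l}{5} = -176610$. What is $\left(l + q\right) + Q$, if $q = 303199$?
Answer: $-559594$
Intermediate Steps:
$l = -883050$ ($l = 5 \left(-176610\right) = -883050$)
$Q = 20257$ ($Q = 191 + 20066 = 20257$)
$\left(l + q\right) + Q = \left(-883050 + 303199\right) + 20257 = -579851 + 20257 = -559594$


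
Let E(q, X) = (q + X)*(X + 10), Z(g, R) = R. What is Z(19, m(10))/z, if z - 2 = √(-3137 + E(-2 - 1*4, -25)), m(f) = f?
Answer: 5/669 - 10*I*√167/669 ≈ 0.0074738 - 0.19317*I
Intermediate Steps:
E(q, X) = (10 + X)*(X + q) (E(q, X) = (X + q)*(10 + X) = (10 + X)*(X + q))
z = 2 + 4*I*√167 (z = 2 + √(-3137 + ((-25)² + 10*(-25) + 10*(-2 - 1*4) - 25*(-2 - 1*4))) = 2 + √(-3137 + (625 - 250 + 10*(-2 - 4) - 25*(-2 - 4))) = 2 + √(-3137 + (625 - 250 + 10*(-6) - 25*(-6))) = 2 + √(-3137 + (625 - 250 - 60 + 150)) = 2 + √(-3137 + 465) = 2 + √(-2672) = 2 + 4*I*√167 ≈ 2.0 + 51.691*I)
Z(19, m(10))/z = 10/(2 + 4*I*√167)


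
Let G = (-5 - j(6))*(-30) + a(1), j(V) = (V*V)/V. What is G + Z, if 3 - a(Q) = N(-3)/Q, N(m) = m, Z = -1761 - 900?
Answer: -2325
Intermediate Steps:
Z = -2661
j(V) = V (j(V) = V²/V = V)
a(Q) = 3 + 3/Q (a(Q) = 3 - (-3)/Q = 3 + 3/Q)
G = 336 (G = (-5 - 1*6)*(-30) + (3 + 3/1) = (-5 - 6)*(-30) + (3 + 3*1) = -11*(-30) + (3 + 3) = 330 + 6 = 336)
G + Z = 336 - 2661 = -2325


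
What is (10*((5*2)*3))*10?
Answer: 3000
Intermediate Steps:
(10*((5*2)*3))*10 = (10*(10*3))*10 = (10*30)*10 = 300*10 = 3000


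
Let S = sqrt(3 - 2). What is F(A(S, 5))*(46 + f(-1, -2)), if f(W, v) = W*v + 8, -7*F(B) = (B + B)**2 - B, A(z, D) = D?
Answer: -760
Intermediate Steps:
S = 1 (S = sqrt(1) = 1)
F(B) = -4*B**2/7 + B/7 (F(B) = -((B + B)**2 - B)/7 = -((2*B)**2 - B)/7 = -(4*B**2 - B)/7 = -(-B + 4*B**2)/7 = -4*B**2/7 + B/7)
f(W, v) = 8 + W*v
F(A(S, 5))*(46 + f(-1, -2)) = ((1/7)*5*(1 - 4*5))*(46 + (8 - 1*(-2))) = ((1/7)*5*(1 - 20))*(46 + (8 + 2)) = ((1/7)*5*(-19))*(46 + 10) = -95/7*56 = -760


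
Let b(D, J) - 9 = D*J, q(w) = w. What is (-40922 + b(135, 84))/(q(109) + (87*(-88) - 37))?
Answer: 29573/7584 ≈ 3.8994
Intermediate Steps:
b(D, J) = 9 + D*J
(-40922 + b(135, 84))/(q(109) + (87*(-88) - 37)) = (-40922 + (9 + 135*84))/(109 + (87*(-88) - 37)) = (-40922 + (9 + 11340))/(109 + (-7656 - 37)) = (-40922 + 11349)/(109 - 7693) = -29573/(-7584) = -29573*(-1/7584) = 29573/7584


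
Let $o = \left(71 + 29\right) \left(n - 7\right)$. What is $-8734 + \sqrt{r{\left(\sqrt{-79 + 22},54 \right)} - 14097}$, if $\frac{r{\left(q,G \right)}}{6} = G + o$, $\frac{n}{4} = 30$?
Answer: $-8734 + 9 \sqrt{667} \approx -8501.6$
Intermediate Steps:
$n = 120$ ($n = 4 \cdot 30 = 120$)
$o = 11300$ ($o = \left(71 + 29\right) \left(120 - 7\right) = 100 \cdot 113 = 11300$)
$r{\left(q,G \right)} = 67800 + 6 G$ ($r{\left(q,G \right)} = 6 \left(G + 11300\right) = 6 \left(11300 + G\right) = 67800 + 6 G$)
$-8734 + \sqrt{r{\left(\sqrt{-79 + 22},54 \right)} - 14097} = -8734 + \sqrt{\left(67800 + 6 \cdot 54\right) - 14097} = -8734 + \sqrt{\left(67800 + 324\right) - 14097} = -8734 + \sqrt{68124 - 14097} = -8734 + \sqrt{54027} = -8734 + 9 \sqrt{667}$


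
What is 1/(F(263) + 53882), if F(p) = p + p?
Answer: 1/54408 ≈ 1.8380e-5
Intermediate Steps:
F(p) = 2*p
1/(F(263) + 53882) = 1/(2*263 + 53882) = 1/(526 + 53882) = 1/54408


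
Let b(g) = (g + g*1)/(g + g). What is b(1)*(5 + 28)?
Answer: 33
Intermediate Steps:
b(g) = 1 (b(g) = (g + g)/((2*g)) = (2*g)*(1/(2*g)) = 1)
b(1)*(5 + 28) = 1*(5 + 28) = 1*33 = 33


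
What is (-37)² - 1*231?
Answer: 1138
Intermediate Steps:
(-37)² - 1*231 = 1369 - 231 = 1138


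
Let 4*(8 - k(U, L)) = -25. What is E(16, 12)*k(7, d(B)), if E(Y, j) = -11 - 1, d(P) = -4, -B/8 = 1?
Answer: -171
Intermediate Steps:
B = -8 (B = -8*1 = -8)
E(Y, j) = -12
k(U, L) = 57/4 (k(U, L) = 8 - ¼*(-25) = 8 + 25/4 = 57/4)
E(16, 12)*k(7, d(B)) = -12*57/4 = -171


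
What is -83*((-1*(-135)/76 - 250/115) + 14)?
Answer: -1973491/1748 ≈ -1129.0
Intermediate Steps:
-83*((-1*(-135)/76 - 250/115) + 14) = -83*((135*(1/76) - 250*1/115) + 14) = -83*((135/76 - 50/23) + 14) = -83*(-695/1748 + 14) = -83*23777/1748 = -1973491/1748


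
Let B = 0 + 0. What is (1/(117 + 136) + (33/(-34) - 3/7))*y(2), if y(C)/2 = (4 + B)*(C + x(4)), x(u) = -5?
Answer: 1008132/30107 ≈ 33.485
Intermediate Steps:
B = 0
y(C) = -40 + 8*C (y(C) = 2*((4 + 0)*(C - 5)) = 2*(4*(-5 + C)) = 2*(-20 + 4*C) = -40 + 8*C)
(1/(117 + 136) + (33/(-34) - 3/7))*y(2) = (1/(117 + 136) + (33/(-34) - 3/7))*(-40 + 8*2) = (1/253 + (33*(-1/34) - 3*⅐))*(-40 + 16) = (1/253 + (-33/34 - 3/7))*(-24) = (1/253 - 333/238)*(-24) = -84011/60214*(-24) = 1008132/30107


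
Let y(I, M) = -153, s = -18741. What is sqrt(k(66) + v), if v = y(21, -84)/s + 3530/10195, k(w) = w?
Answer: sqrt(10765823834241317)/12737633 ≈ 8.1458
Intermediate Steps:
v = 4514371/12737633 (v = -153/(-18741) + 3530/10195 = -153*(-1/18741) + 3530*(1/10195) = 51/6247 + 706/2039 = 4514371/12737633 ≈ 0.35441)
sqrt(k(66) + v) = sqrt(66 + 4514371/12737633) = sqrt(845198149/12737633) = sqrt(10765823834241317)/12737633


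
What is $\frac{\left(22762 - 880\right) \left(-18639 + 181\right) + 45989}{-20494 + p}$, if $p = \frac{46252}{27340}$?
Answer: $\frac{2760328194445}{140064927} \approx 19708.0$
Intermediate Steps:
$p = \frac{11563}{6835}$ ($p = 46252 \cdot \frac{1}{27340} = \frac{11563}{6835} \approx 1.6917$)
$\frac{\left(22762 - 880\right) \left(-18639 + 181\right) + 45989}{-20494 + p} = \frac{\left(22762 - 880\right) \left(-18639 + 181\right) + 45989}{-20494 + \frac{11563}{6835}} = \frac{21882 \left(-18458\right) + 45989}{- \frac{140064927}{6835}} = \left(-403897956 + 45989\right) \left(- \frac{6835}{140064927}\right) = \left(-403851967\right) \left(- \frac{6835}{140064927}\right) = \frac{2760328194445}{140064927}$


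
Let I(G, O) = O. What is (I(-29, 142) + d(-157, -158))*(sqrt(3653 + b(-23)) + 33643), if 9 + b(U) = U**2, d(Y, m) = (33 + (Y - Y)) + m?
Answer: 571931 + 17*sqrt(4173) ≈ 5.7303e+5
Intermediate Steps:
d(Y, m) = 33 + m (d(Y, m) = (33 + 0) + m = 33 + m)
b(U) = -9 + U**2
(I(-29, 142) + d(-157, -158))*(sqrt(3653 + b(-23)) + 33643) = (142 + (33 - 158))*(sqrt(3653 + (-9 + (-23)**2)) + 33643) = (142 - 125)*(sqrt(3653 + (-9 + 529)) + 33643) = 17*(sqrt(3653 + 520) + 33643) = 17*(sqrt(4173) + 33643) = 17*(33643 + sqrt(4173)) = 571931 + 17*sqrt(4173)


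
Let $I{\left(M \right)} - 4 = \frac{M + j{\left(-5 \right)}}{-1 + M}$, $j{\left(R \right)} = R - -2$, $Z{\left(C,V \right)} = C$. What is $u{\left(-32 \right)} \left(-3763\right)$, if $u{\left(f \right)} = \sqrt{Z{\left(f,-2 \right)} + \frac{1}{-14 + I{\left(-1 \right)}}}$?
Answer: $- \frac{3763 i \sqrt{514}}{4} \approx - 21328.0 i$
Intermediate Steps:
$j{\left(R \right)} = 2 + R$ ($j{\left(R \right)} = R + 2 = 2 + R$)
$I{\left(M \right)} = 4 + \frac{-3 + M}{-1 + M}$ ($I{\left(M \right)} = 4 + \frac{M + \left(2 - 5\right)}{-1 + M} = 4 + \frac{M - 3}{-1 + M} = 4 + \frac{-3 + M}{-1 + M}$)
$u{\left(f \right)} = \sqrt{- \frac{1}{8} + f}$ ($u{\left(f \right)} = \sqrt{f + \frac{1}{-14 + \frac{-7 + 5 \left(-1\right)}{-1 - 1}}} = \sqrt{f + \frac{1}{-14 + \frac{-7 - 5}{-2}}} = \sqrt{f + \frac{1}{-14 - -6}} = \sqrt{f + \frac{1}{-14 + 6}} = \sqrt{f + \frac{1}{-8}} = \sqrt{f - \frac{1}{8}} = \sqrt{- \frac{1}{8} + f}$)
$u{\left(-32 \right)} \left(-3763\right) = \frac{\sqrt{-2 + 16 \left(-32\right)}}{4} \left(-3763\right) = \frac{\sqrt{-2 - 512}}{4} \left(-3763\right) = \frac{\sqrt{-514}}{4} \left(-3763\right) = \frac{i \sqrt{514}}{4} \left(-3763\right) = - \frac{3763 i \sqrt{514}}{4}$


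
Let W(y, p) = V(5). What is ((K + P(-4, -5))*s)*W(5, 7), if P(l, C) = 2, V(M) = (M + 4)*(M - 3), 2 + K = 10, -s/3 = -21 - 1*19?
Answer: 21600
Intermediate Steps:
s = 120 (s = -3*(-21 - 1*19) = -3*(-21 - 19) = -3*(-40) = 120)
K = 8 (K = -2 + 10 = 8)
V(M) = (-3 + M)*(4 + M) (V(M) = (4 + M)*(-3 + M) = (-3 + M)*(4 + M))
W(y, p) = 18 (W(y, p) = -12 + 5 + 5**2 = -12 + 5 + 25 = 18)
((K + P(-4, -5))*s)*W(5, 7) = ((8 + 2)*120)*18 = (10*120)*18 = 1200*18 = 21600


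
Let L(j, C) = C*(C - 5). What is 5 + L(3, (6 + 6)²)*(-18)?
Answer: -360283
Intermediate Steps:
L(j, C) = C*(-5 + C)
5 + L(3, (6 + 6)²)*(-18) = 5 + ((6 + 6)²*(-5 + (6 + 6)²))*(-18) = 5 + (12²*(-5 + 12²))*(-18) = 5 + (144*(-5 + 144))*(-18) = 5 + (144*139)*(-18) = 5 + 20016*(-18) = 5 - 360288 = -360283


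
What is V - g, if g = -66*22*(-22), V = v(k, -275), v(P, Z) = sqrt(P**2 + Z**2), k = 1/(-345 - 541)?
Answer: -31944 + sqrt(59365322501)/886 ≈ -31669.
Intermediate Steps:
k = -1/886 (k = 1/(-886) = -1/886 ≈ -0.0011287)
V = sqrt(59365322501)/886 (V = sqrt((-1/886)**2 + (-275)**2) = sqrt(1/784996 + 75625) = sqrt(59365322501/784996) = sqrt(59365322501)/886 ≈ 275.00)
g = 31944 (g = -1452*(-22) = 31944)
V - g = sqrt(59365322501)/886 - 1*31944 = sqrt(59365322501)/886 - 31944 = -31944 + sqrt(59365322501)/886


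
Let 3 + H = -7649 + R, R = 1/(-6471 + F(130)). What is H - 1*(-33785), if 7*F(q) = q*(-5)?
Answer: 1200732944/45947 ≈ 26133.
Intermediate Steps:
F(q) = -5*q/7 (F(q) = (q*(-5))/7 = (-5*q)/7 = -5*q/7)
R = -7/45947 (R = 1/(-6471 - 5/7*130) = 1/(-6471 - 650/7) = 1/(-45947/7) = -7/45947 ≈ -0.00015235)
H = -351586451/45947 (H = -3 + (-7649 - 7/45947) = -3 - 351448610/45947 = -351586451/45947 ≈ -7652.0)
H - 1*(-33785) = -351586451/45947 - 1*(-33785) = -351586451/45947 + 33785 = 1200732944/45947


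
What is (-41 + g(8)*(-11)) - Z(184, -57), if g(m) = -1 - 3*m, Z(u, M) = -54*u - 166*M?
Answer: 708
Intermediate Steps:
Z(u, M) = -166*M - 54*u
(-41 + g(8)*(-11)) - Z(184, -57) = (-41 + (-1 - 3*8)*(-11)) - (-166*(-57) - 54*184) = (-41 + (-1 - 24)*(-11)) - (9462 - 9936) = (-41 - 25*(-11)) - 1*(-474) = (-41 + 275) + 474 = 234 + 474 = 708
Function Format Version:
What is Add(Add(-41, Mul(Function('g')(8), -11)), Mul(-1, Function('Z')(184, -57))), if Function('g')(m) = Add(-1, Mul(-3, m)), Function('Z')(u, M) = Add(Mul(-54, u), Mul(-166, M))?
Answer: 708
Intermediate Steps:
Function('Z')(u, M) = Add(Mul(-166, M), Mul(-54, u))
Add(Add(-41, Mul(Function('g')(8), -11)), Mul(-1, Function('Z')(184, -57))) = Add(Add(-41, Mul(Add(-1, Mul(-3, 8)), -11)), Mul(-1, Add(Mul(-166, -57), Mul(-54, 184)))) = Add(Add(-41, Mul(Add(-1, -24), -11)), Mul(-1, Add(9462, -9936))) = Add(Add(-41, Mul(-25, -11)), Mul(-1, -474)) = Add(Add(-41, 275), 474) = Add(234, 474) = 708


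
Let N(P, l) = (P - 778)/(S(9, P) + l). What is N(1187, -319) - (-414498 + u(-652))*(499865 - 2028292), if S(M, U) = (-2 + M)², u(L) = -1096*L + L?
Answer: 123572314187771/270 ≈ 4.5768e+11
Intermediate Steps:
u(L) = -1095*L
N(P, l) = (-778 + P)/(49 + l) (N(P, l) = (P - 778)/((-2 + 9)² + l) = (-778 + P)/(7² + l) = (-778 + P)/(49 + l))
N(1187, -319) - (-414498 + u(-652))*(499865 - 2028292) = (-778 + 1187)/(49 - 319) - (-414498 - 1095*(-652))*(499865 - 2028292) = 409/(-270) - (-414498 + 713940)*(-1528427) = -1/270*409 - 299442*(-1528427) = -409/270 - 1*(-457675237734) = -409/270 + 457675237734 = 123572314187771/270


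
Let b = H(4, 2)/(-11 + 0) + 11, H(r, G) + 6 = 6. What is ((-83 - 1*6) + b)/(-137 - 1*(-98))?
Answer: 2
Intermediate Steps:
H(r, G) = 0 (H(r, G) = -6 + 6 = 0)
b = 11 (b = 0/(-11 + 0) + 11 = 0/(-11) + 11 = 0*(-1/11) + 11 = 0 + 11 = 11)
((-83 - 1*6) + b)/(-137 - 1*(-98)) = ((-83 - 1*6) + 11)/(-137 - 1*(-98)) = ((-83 - 6) + 11)/(-137 + 98) = (-89 + 11)/(-39) = -78*(-1/39) = 2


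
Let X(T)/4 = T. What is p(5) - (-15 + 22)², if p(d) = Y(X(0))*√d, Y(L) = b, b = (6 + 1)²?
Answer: -49 + 49*√5 ≈ 60.567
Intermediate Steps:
X(T) = 4*T
b = 49 (b = 7² = 49)
Y(L) = 49
p(d) = 49*√d
p(5) - (-15 + 22)² = 49*√5 - (-15 + 22)² = 49*√5 - 1*7² = 49*√5 - 1*49 = 49*√5 - 49 = -49 + 49*√5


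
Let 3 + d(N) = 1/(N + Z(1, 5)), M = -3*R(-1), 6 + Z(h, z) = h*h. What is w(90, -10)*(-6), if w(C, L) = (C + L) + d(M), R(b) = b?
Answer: -459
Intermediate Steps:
Z(h, z) = -6 + h² (Z(h, z) = -6 + h*h = -6 + h²)
M = 3 (M = -3*(-1) = 3)
d(N) = -3 + 1/(-5 + N) (d(N) = -3 + 1/(N + (-6 + 1²)) = -3 + 1/(N + (-6 + 1)) = -3 + 1/(N - 5) = -3 + 1/(-5 + N))
w(C, L) = -7/2 + C + L (w(C, L) = (C + L) + (16 - 3*3)/(-5 + 3) = (C + L) + (16 - 9)/(-2) = (C + L) - ½*7 = (C + L) - 7/2 = -7/2 + C + L)
w(90, -10)*(-6) = (-7/2 + 90 - 10)*(-6) = (153/2)*(-6) = -459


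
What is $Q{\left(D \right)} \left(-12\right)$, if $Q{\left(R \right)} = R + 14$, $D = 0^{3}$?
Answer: $-168$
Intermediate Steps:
$D = 0$
$Q{\left(R \right)} = 14 + R$
$Q{\left(D \right)} \left(-12\right) = \left(14 + 0\right) \left(-12\right) = 14 \left(-12\right) = -168$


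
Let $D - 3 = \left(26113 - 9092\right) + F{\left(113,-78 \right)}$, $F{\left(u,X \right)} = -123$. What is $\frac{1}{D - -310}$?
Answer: $\frac{1}{17211} \approx 5.8102 \cdot 10^{-5}$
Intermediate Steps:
$D = 16901$ ($D = 3 + \left(\left(26113 - 9092\right) - 123\right) = 3 + \left(17021 - 123\right) = 3 + 16898 = 16901$)
$\frac{1}{D - -310} = \frac{1}{16901 - -310} = \frac{1}{16901 + \left(-19382 + 19692\right)} = \frac{1}{16901 + 310} = \frac{1}{17211}$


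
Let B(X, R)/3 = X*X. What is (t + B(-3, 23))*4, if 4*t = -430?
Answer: -322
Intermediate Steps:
B(X, R) = 3*X² (B(X, R) = 3*(X*X) = 3*X²)
t = -215/2 (t = (¼)*(-430) = -215/2 ≈ -107.50)
(t + B(-3, 23))*4 = (-215/2 + 3*(-3)²)*4 = (-215/2 + 3*9)*4 = (-215/2 + 27)*4 = -161/2*4 = -322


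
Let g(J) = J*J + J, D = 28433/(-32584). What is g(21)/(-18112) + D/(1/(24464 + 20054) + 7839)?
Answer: -329772036921197/12872032711596064 ≈ -0.025619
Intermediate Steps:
D = -28433/32584 (D = 28433*(-1/32584) = -28433/32584 ≈ -0.87261)
g(J) = J + J² (g(J) = J² + J = J + J²)
g(21)/(-18112) + D/(1/(24464 + 20054) + 7839) = (21*(1 + 21))/(-18112) - 28433/(32584*(1/(24464 + 20054) + 7839)) = (21*22)*(-1/18112) - 28433/(32584*(1/44518 + 7839)) = 462*(-1/18112) - 28433/(32584*(1/44518 + 7839)) = -231/9056 - 28433/(32584*348976603/44518) = -231/9056 - 28433/32584*44518/348976603 = -231/9056 - 632890147/5685526816076 = -329772036921197/12872032711596064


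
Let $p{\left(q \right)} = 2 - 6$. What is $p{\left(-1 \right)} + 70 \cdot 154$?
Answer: $10776$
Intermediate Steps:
$p{\left(q \right)} = -4$ ($p{\left(q \right)} = 2 - 6 = -4$)
$p{\left(-1 \right)} + 70 \cdot 154 = -4 + 70 \cdot 154 = -4 + 10780 = 10776$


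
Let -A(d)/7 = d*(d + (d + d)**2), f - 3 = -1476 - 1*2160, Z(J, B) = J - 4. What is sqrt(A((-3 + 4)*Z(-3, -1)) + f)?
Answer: 2*sqrt(1407) ≈ 75.020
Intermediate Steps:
Z(J, B) = -4 + J
f = -3633 (f = 3 + (-1476 - 1*2160) = 3 + (-1476 - 2160) = 3 - 3636 = -3633)
A(d) = -7*d*(d + 4*d**2) (A(d) = -7*d*(d + (d + d)**2) = -7*d*(d + (2*d)**2) = -7*d*(d + 4*d**2))
sqrt(A((-3 + 4)*Z(-3, -1)) + f) = sqrt(((-3 + 4)*(-4 - 3))**2*(-7 - 28*(-3 + 4)*(-4 - 3)) - 3633) = sqrt((1*(-7))**2*(-7 - 28*(-7)) - 3633) = sqrt((-7)**2*(-7 - 28*(-7)) - 3633) = sqrt(49*(-7 + 196) - 3633) = sqrt(49*189 - 3633) = sqrt(9261 - 3633) = sqrt(5628) = 2*sqrt(1407)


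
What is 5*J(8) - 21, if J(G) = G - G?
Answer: -21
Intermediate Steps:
J(G) = 0
5*J(8) - 21 = 5*0 - 21 = 0 - 21 = -21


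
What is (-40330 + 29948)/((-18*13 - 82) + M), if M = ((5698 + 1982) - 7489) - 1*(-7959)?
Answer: -5191/3917 ≈ -1.3252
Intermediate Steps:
M = 8150 (M = (7680 - 7489) + 7959 = 191 + 7959 = 8150)
(-40330 + 29948)/((-18*13 - 82) + M) = (-40330 + 29948)/((-18*13 - 82) + 8150) = -10382/((-234 - 82) + 8150) = -10382/(-316 + 8150) = -10382/7834 = -10382*1/7834 = -5191/3917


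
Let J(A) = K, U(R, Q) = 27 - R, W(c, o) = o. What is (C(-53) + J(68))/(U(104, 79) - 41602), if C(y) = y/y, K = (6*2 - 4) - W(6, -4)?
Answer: -13/41679 ≈ -0.00031191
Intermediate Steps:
K = 12 (K = (6*2 - 4) - 1*(-4) = (12 - 4) + 4 = 8 + 4 = 12)
C(y) = 1
J(A) = 12
(C(-53) + J(68))/(U(104, 79) - 41602) = (1 + 12)/((27 - 1*104) - 41602) = 13/((27 - 104) - 41602) = 13/(-77 - 41602) = 13/(-41679) = 13*(-1/41679) = -13/41679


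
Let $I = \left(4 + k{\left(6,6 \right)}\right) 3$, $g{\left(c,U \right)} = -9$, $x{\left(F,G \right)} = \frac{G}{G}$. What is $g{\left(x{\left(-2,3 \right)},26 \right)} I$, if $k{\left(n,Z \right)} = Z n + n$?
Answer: $-1242$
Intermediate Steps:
$k{\left(n,Z \right)} = n + Z n$
$x{\left(F,G \right)} = 1$
$I = 138$ ($I = \left(4 + 6 \left(1 + 6\right)\right) 3 = \left(4 + 6 \cdot 7\right) 3 = \left(4 + 42\right) 3 = 46 \cdot 3 = 138$)
$g{\left(x{\left(-2,3 \right)},26 \right)} I = \left(-9\right) 138 = -1242$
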